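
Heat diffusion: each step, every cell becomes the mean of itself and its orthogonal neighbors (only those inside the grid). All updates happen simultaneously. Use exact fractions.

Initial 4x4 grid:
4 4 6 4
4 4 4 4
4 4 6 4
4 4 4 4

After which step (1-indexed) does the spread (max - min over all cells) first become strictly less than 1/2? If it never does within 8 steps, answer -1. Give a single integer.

Step 1: max=24/5, min=4, spread=4/5
Step 2: max=277/60, min=4, spread=37/60
Step 3: max=4859/1080, min=813/200, spread=293/675
  -> spread < 1/2 first at step 3
Step 4: max=95659/21600, min=14791/3600, spread=6913/21600
Step 5: max=860167/194400, min=83001/20000, spread=333733/1215000
Step 6: max=128033009/29160000, min=13502383/3240000, spread=3255781/14580000
Step 7: max=3831111299/874800000, min=407376733/97200000, spread=82360351/437400000
Step 8: max=114441022841/26244000000, min=12254651911/2916000000, spread=2074577821/13122000000

Answer: 3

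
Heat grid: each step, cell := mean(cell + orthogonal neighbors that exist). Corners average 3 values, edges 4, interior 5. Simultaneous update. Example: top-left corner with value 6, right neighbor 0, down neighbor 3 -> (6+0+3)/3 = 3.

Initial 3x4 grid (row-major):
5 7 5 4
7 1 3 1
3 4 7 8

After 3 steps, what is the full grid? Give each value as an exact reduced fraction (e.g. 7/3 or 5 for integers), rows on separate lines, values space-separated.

Answer: 10649/2160 32303/7200 31373/7200 8669/2160
5383/1200 4569/1000 12557/3000 15659/3600
9769/2160 31003/7200 33173/7200 9689/2160

Derivation:
After step 1:
  19/3 9/2 19/4 10/3
  4 22/5 17/5 4
  14/3 15/4 11/2 16/3
After step 2:
  89/18 1199/240 959/240 145/36
  97/20 401/100 441/100 241/60
  149/36 1099/240 1079/240 89/18
After step 3:
  10649/2160 32303/7200 31373/7200 8669/2160
  5383/1200 4569/1000 12557/3000 15659/3600
  9769/2160 31003/7200 33173/7200 9689/2160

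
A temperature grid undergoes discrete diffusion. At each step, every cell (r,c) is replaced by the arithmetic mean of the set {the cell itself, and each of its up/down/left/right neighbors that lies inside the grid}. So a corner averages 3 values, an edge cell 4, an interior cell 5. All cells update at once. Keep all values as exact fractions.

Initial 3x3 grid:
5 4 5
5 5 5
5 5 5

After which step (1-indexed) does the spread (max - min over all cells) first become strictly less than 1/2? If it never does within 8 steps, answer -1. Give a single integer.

Step 1: max=5, min=14/3, spread=1/3
  -> spread < 1/2 first at step 1
Step 2: max=5, min=1133/240, spread=67/240
Step 3: max=993/200, min=10363/2160, spread=1807/10800
Step 4: max=26639/5400, min=4162037/864000, spread=33401/288000
Step 5: max=2656609/540000, min=37650067/7776000, spread=3025513/38880000
Step 6: max=141244051/28800000, min=15087073133/3110400000, spread=53531/995328
Step 7: max=38088883949/7776000000, min=907087074151/186624000000, spread=450953/11943936
Step 8: max=4564591389481/933120000000, min=54478296439397/11197440000000, spread=3799043/143327232

Answer: 1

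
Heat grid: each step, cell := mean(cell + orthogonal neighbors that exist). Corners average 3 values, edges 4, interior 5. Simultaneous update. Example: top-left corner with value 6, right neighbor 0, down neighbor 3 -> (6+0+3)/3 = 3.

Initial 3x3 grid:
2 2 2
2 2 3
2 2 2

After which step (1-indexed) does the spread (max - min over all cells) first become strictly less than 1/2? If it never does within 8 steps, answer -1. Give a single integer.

Answer: 1

Derivation:
Step 1: max=7/3, min=2, spread=1/3
  -> spread < 1/2 first at step 1
Step 2: max=547/240, min=2, spread=67/240
Step 3: max=4757/2160, min=407/200, spread=1807/10800
Step 4: max=1885963/864000, min=11161/5400, spread=33401/288000
Step 5: max=16781933/7776000, min=1123391/540000, spread=3025513/38880000
Step 6: max=6685726867/3110400000, min=60355949/28800000, spread=53531/995328
Step 7: max=399280925849/186624000000, min=16343116051/7776000000, spread=450953/11943936
Step 8: max=23903783560603/11197440000000, min=1967248610519/933120000000, spread=3799043/143327232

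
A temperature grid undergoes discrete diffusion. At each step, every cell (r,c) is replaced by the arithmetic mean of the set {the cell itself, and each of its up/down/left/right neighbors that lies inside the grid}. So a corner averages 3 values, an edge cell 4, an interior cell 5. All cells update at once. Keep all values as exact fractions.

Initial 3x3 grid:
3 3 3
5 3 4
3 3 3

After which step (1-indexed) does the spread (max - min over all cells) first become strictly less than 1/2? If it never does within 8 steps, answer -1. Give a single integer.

Answer: 2

Derivation:
Step 1: max=11/3, min=3, spread=2/3
Step 2: max=433/120, min=115/36, spread=149/360
  -> spread < 1/2 first at step 2
Step 3: max=3743/1080, min=46937/14400, spread=8909/43200
Step 4: max=1485757/432000, min=427567/129600, spread=181601/1296000
Step 5: max=13239587/3888000, min=171987233/51840000, spread=13621781/155520000
Step 6: max=5279348113/1555200000, min=1556462503/466560000, spread=273419309/4665600000
Step 7: max=47340385583/13996800000, min=623878496297/186624000000, spread=21979934429/559872000000
Step 8: max=18911115223717/5598720000000, min=5628293541727/1679616000000, spread=450410253881/16796160000000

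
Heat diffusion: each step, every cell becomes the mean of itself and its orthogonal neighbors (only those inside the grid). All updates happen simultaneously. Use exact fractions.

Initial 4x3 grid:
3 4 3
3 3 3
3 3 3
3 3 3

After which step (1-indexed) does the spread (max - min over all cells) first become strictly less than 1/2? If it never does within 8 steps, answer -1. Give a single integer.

Answer: 1

Derivation:
Step 1: max=10/3, min=3, spread=1/3
  -> spread < 1/2 first at step 1
Step 2: max=787/240, min=3, spread=67/240
Step 3: max=6917/2160, min=3, spread=437/2160
Step 4: max=2749531/864000, min=3009/1000, spread=29951/172800
Step 5: max=24543821/7776000, min=10204/3375, spread=206761/1555200
Step 6: max=9787395571/3110400000, min=16365671/5400000, spread=14430763/124416000
Step 7: max=584979741689/186624000000, min=1313652727/432000000, spread=139854109/1492992000
Step 8: max=35014791890251/11197440000000, min=118491228977/38880000000, spread=7114543559/89579520000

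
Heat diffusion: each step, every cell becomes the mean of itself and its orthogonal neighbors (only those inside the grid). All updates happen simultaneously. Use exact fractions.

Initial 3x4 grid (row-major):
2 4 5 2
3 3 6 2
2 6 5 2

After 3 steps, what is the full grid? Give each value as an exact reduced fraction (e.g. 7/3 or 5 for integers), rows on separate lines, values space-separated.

Answer: 2443/720 2849/800 9037/2400 2509/720
24301/7200 5767/1500 3773/1000 721/200
7909/2160 27541/7200 3179/800 2609/720

Derivation:
After step 1:
  3 7/2 17/4 3
  5/2 22/5 21/5 3
  11/3 4 19/4 3
After step 2:
  3 303/80 299/80 41/12
  407/120 93/25 103/25 33/10
  61/18 1009/240 319/80 43/12
After step 3:
  2443/720 2849/800 9037/2400 2509/720
  24301/7200 5767/1500 3773/1000 721/200
  7909/2160 27541/7200 3179/800 2609/720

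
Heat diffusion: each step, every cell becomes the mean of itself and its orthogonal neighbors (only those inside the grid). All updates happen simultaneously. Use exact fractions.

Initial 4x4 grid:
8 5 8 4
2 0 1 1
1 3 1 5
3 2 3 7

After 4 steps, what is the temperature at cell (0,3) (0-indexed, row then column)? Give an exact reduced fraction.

Step 1: cell (0,3) = 13/3
Step 2: cell (0,3) = 139/36
Step 3: cell (0,3) = 2003/540
Step 4: cell (0,3) = 11671/3240
Full grid after step 4:
  77651/21600 52223/14400 31121/8640 11671/3240
  22307/7200 185281/60000 145139/45000 145111/43200
  91447/36000 40067/15000 59061/20000 78811/24000
  13091/5400 92827/36000 109319/36000 71629/21600

Answer: 11671/3240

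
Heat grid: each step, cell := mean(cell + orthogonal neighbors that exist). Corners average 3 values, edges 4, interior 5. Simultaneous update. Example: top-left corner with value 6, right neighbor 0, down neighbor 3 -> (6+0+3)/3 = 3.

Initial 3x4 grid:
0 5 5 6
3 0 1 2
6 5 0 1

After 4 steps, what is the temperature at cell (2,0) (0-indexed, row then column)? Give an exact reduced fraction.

Step 1: cell (2,0) = 14/3
Step 2: cell (2,0) = 29/9
Step 3: cell (2,0) = 6703/2160
Step 4: cell (2,0) = 366683/129600
Full grid after step 4:
  364433/129600 625783/216000 616763/216000 94987/32400
  2503487/864000 966763/360000 119411/45000 1089091/432000
  366683/129600 291329/108000 27841/12000 49183/21600

Answer: 366683/129600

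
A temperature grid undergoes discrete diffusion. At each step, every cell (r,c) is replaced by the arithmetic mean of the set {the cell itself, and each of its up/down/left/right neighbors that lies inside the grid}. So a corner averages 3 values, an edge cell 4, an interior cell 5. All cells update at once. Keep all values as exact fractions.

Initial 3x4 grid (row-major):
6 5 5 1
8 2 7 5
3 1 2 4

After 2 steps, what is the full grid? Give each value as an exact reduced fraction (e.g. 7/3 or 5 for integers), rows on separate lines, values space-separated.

Answer: 187/36 299/60 253/60 149/36
1181/240 401/100 421/100 947/240
43/12 141/40 401/120 137/36

Derivation:
After step 1:
  19/3 9/2 9/2 11/3
  19/4 23/5 21/5 17/4
  4 2 7/2 11/3
After step 2:
  187/36 299/60 253/60 149/36
  1181/240 401/100 421/100 947/240
  43/12 141/40 401/120 137/36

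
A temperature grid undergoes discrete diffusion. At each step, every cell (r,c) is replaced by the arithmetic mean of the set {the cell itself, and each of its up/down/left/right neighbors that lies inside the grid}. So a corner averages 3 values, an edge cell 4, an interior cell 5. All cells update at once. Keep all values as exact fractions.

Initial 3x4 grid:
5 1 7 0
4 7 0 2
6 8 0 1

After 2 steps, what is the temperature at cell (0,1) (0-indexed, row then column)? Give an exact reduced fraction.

Step 1: cell (0,1) = 5
Step 2: cell (0,1) = 43/12
Full grid after step 2:
  83/18 43/12 33/10 23/12
  113/24 459/100 61/25 159/80
  67/12 35/8 117/40 4/3

Answer: 43/12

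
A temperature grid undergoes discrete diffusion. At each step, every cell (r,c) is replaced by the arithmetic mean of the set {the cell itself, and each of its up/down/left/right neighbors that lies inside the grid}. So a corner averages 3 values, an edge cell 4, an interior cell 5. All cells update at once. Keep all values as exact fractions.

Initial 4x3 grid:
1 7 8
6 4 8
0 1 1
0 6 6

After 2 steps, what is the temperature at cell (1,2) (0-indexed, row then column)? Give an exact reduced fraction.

Answer: 1327/240

Derivation:
Step 1: cell (1,2) = 21/4
Step 2: cell (1,2) = 1327/240
Full grid after step 2:
  149/36 169/30 215/36
  431/120 103/25 1327/240
  89/40 83/25 959/240
  7/3 719/240 139/36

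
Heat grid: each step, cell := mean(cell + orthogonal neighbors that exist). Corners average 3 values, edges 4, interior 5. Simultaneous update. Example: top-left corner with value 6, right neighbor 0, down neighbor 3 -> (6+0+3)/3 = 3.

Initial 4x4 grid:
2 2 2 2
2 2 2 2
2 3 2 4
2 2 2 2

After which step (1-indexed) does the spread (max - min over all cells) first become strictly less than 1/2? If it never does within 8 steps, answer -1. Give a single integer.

Step 1: max=8/3, min=2, spread=2/3
Step 2: max=77/30, min=2, spread=17/30
Step 3: max=5281/2160, min=813/400, spread=2227/5400
  -> spread < 1/2 first at step 3
Step 4: max=255833/108000, min=14791/7200, spread=2123/6750
Step 5: max=4578121/1944000, min=450853/216000, spread=130111/486000
Step 6: max=135317743/58320000, min=13588291/6480000, spread=3255781/14580000
Step 7: max=4031818681/1749600000, min=411375253/194400000, spread=82360351/437400000
Step 8: max=119943656623/52488000000, min=12405038371/5832000000, spread=2074577821/13122000000

Answer: 3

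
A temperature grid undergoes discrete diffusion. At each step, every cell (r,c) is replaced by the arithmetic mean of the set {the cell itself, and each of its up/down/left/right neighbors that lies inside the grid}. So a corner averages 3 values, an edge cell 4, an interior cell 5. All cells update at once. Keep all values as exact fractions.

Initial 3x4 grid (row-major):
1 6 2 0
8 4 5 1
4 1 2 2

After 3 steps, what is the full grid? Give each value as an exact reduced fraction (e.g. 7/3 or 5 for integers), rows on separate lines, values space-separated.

After step 1:
  5 13/4 13/4 1
  17/4 24/5 14/5 2
  13/3 11/4 5/2 5/3
After step 2:
  25/6 163/40 103/40 25/12
  1103/240 357/100 307/100 28/15
  34/9 863/240 583/240 37/18
After step 3:
  1027/240 1079/300 3541/1200 87/40
  57997/14400 1418/375 16213/6000 1021/450
  4309/1080 24071/7200 20071/7200 4573/2160

Answer: 1027/240 1079/300 3541/1200 87/40
57997/14400 1418/375 16213/6000 1021/450
4309/1080 24071/7200 20071/7200 4573/2160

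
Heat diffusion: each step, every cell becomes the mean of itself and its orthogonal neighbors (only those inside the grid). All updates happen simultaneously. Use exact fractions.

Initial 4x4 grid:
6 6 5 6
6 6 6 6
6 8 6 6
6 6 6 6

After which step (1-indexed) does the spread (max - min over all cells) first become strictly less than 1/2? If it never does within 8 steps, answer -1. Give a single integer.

Answer: 4

Derivation:
Step 1: max=13/2, min=17/3, spread=5/6
Step 2: max=161/25, min=689/120, spread=419/600
Step 3: max=7567/1200, min=6269/1080, spread=5413/10800
Step 4: max=33971/5400, min=190763/32400, spread=13063/32400
  -> spread < 1/2 first at step 4
Step 5: max=1012247/162000, min=5744009/972000, spread=329473/972000
Step 6: max=3788737/607500, min=173504093/29160000, spread=8355283/29160000
Step 7: max=905515457/145800000, min=5222461949/874800000, spread=210630793/874800000
Step 8: max=13548836263/2187000000, min=157271024153/26244000000, spread=5315011003/26244000000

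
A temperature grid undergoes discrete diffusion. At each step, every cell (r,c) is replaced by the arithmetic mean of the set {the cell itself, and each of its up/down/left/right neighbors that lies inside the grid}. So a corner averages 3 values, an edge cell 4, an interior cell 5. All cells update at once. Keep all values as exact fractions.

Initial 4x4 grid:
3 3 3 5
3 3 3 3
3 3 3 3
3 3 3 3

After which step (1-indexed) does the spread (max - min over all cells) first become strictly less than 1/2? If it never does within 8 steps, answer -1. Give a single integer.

Step 1: max=11/3, min=3, spread=2/3
Step 2: max=32/9, min=3, spread=5/9
Step 3: max=365/108, min=3, spread=41/108
  -> spread < 1/2 first at step 3
Step 4: max=10763/3240, min=3, spread=1043/3240
Step 5: max=317153/97200, min=3, spread=25553/97200
Step 6: max=9419459/2916000, min=27079/9000, spread=645863/2916000
Step 7: max=280081691/87480000, min=180971/60000, spread=16225973/87480000
Step 8: max=8350677983/2624400000, min=81701/27000, spread=409340783/2624400000

Answer: 3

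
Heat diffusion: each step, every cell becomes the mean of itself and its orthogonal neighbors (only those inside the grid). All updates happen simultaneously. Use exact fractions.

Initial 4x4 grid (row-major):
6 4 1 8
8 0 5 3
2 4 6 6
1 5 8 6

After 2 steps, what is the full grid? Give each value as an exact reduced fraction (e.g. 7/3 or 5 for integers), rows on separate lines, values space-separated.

After step 1:
  6 11/4 9/2 4
  4 21/5 3 11/2
  15/4 17/5 29/5 21/4
  8/3 9/2 25/4 20/3
After step 2:
  17/4 349/80 57/16 14/3
  359/80 347/100 23/5 71/16
  829/240 433/100 237/50 1393/240
  131/36 1009/240 1393/240 109/18

Answer: 17/4 349/80 57/16 14/3
359/80 347/100 23/5 71/16
829/240 433/100 237/50 1393/240
131/36 1009/240 1393/240 109/18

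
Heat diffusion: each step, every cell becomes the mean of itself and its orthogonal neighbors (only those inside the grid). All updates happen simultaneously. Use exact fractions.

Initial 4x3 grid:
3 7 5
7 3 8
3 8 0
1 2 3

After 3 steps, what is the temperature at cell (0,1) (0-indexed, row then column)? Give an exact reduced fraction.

Answer: 36173/7200

Derivation:
Step 1: cell (0,1) = 9/2
Step 2: cell (0,1) = 703/120
Step 3: cell (0,1) = 36173/7200
Full grid after step 3:
  11401/2160 36173/7200 11821/2160
  32263/7200 7691/1500 33163/7200
  10031/2400 5551/1500 30193/7200
  2279/720 24973/7200 6697/2160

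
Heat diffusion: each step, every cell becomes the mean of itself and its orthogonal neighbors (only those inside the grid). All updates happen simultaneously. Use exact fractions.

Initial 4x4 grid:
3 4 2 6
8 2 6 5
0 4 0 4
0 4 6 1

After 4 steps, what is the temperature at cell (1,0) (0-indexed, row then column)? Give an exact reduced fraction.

Answer: 85501/24000

Derivation:
Step 1: cell (1,0) = 13/4
Step 2: cell (1,0) = 321/80
Step 3: cell (1,0) = 2647/800
Step 4: cell (1,0) = 85501/24000
Full grid after step 4:
  39503/10800 31467/8000 836801/216000 33541/8100
  85501/24000 103399/30000 174281/45000 815591/216000
  634421/216000 295027/90000 18311/5625 785431/216000
  92599/32400 606461/216000 698581/216000 10499/3240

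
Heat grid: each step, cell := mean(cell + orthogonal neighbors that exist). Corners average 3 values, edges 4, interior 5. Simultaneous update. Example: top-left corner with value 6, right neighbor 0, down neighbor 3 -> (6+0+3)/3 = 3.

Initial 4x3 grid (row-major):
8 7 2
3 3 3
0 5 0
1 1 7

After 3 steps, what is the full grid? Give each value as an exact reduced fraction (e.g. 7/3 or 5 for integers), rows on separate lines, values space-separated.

After step 1:
  6 5 4
  7/2 21/5 2
  9/4 9/5 15/4
  2/3 7/2 8/3
After step 2:
  29/6 24/5 11/3
  319/80 33/10 279/80
  493/240 31/10 613/240
  77/36 259/120 119/36
After step 3:
  3269/720 83/20 2869/720
  567/160 747/200 1561/480
  4061/1440 79/30 4481/1440
  4573/2160 3853/1440 5773/2160

Answer: 3269/720 83/20 2869/720
567/160 747/200 1561/480
4061/1440 79/30 4481/1440
4573/2160 3853/1440 5773/2160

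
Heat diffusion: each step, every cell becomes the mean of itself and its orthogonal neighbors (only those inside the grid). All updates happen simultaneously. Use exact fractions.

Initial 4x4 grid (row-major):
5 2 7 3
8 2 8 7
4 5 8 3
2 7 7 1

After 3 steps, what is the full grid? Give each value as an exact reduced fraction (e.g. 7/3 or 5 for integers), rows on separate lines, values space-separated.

After step 1:
  5 4 5 17/3
  19/4 5 32/5 21/4
  19/4 26/5 31/5 19/4
  13/3 21/4 23/4 11/3
After step 2:
  55/12 19/4 79/15 191/36
  39/8 507/100 557/100 331/60
  571/120 132/25 283/50 149/30
  43/9 77/15 313/60 85/18
After step 3:
  341/72 1967/400 18803/3600 724/135
  2893/600 5109/1000 65/12 19223/3600
  8861/1800 15541/3000 2002/375 18779/3600
  5281/1080 18367/3600 18659/3600 2683/540

Answer: 341/72 1967/400 18803/3600 724/135
2893/600 5109/1000 65/12 19223/3600
8861/1800 15541/3000 2002/375 18779/3600
5281/1080 18367/3600 18659/3600 2683/540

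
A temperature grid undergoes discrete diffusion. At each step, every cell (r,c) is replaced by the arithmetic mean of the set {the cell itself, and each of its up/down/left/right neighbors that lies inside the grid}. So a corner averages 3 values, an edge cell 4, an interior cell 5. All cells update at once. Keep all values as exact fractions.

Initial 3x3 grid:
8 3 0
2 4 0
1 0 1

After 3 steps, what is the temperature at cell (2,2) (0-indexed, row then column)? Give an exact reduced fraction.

Step 1: cell (2,2) = 1/3
Step 2: cell (2,2) = 37/36
Step 3: cell (2,2) = 2363/2160
Full grid after step 3:
  3379/1080 39871/14400 349/180
  40171/14400 12127/6000 23521/14400
  159/80 12023/7200 2363/2160

Answer: 2363/2160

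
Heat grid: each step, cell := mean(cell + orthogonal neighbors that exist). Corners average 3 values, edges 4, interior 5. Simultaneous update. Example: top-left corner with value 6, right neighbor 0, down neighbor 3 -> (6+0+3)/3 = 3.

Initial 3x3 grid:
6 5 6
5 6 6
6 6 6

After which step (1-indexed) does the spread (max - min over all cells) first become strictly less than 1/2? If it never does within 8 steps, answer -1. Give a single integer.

Step 1: max=6, min=16/3, spread=2/3
Step 2: max=6, min=447/80, spread=33/80
  -> spread < 1/2 first at step 2
Step 3: max=529/90, min=6043/1080, spread=61/216
Step 4: max=15839/2700, min=367361/64800, spread=511/2592
Step 5: max=209599/36000, min=22098067/3888000, spread=4309/31104
Step 6: max=28228763/4860000, min=1332296249/233280000, spread=36295/373248
Step 7: max=6754264169/1166400000, min=80095629403/13996800000, spread=305773/4478976
Step 8: max=67441424503/11664000000, min=4815533329841/839808000000, spread=2575951/53747712

Answer: 2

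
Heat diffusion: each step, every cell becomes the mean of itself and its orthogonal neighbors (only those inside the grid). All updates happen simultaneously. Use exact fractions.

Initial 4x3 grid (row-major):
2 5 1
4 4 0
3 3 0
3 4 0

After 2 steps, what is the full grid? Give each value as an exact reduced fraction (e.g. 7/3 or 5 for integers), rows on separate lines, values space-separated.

Answer: 119/36 89/30 25/12
401/120 27/10 9/5
379/120 5/2 23/15
109/36 299/120 55/36

Derivation:
After step 1:
  11/3 3 2
  13/4 16/5 5/4
  13/4 14/5 3/4
  10/3 5/2 4/3
After step 2:
  119/36 89/30 25/12
  401/120 27/10 9/5
  379/120 5/2 23/15
  109/36 299/120 55/36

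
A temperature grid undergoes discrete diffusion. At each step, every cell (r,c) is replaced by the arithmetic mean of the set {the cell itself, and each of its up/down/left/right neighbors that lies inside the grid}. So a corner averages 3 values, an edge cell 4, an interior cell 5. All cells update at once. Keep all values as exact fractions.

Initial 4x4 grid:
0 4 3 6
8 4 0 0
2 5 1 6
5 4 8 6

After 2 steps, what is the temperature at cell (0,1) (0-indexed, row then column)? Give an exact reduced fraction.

Answer: 71/20

Derivation:
Step 1: cell (0,1) = 11/4
Step 2: cell (0,1) = 71/20
Full grid after step 2:
  41/12 71/20 53/20 37/12
  167/40 61/20 321/100 217/80
  461/120 219/50 84/25 203/48
  85/18 1027/240 251/48 44/9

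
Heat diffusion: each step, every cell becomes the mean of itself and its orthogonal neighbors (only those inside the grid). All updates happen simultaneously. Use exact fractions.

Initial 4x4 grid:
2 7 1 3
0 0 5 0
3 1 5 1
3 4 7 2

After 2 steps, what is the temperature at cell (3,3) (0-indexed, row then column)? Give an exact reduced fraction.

Answer: 59/18

Derivation:
Step 1: cell (3,3) = 10/3
Step 2: cell (3,3) = 59/18
Full grid after step 2:
  9/4 121/40 301/120 91/36
  43/20 223/100 297/100 467/240
  67/30 29/10 151/50 683/240
  53/18 851/240 923/240 59/18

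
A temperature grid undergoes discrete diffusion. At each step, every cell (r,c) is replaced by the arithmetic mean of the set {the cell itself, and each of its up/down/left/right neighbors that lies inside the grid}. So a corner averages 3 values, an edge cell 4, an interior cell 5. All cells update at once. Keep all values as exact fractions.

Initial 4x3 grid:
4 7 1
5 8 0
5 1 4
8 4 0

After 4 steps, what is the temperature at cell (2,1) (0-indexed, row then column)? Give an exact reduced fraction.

Step 1: cell (2,1) = 22/5
Step 2: cell (2,1) = 357/100
Step 3: cell (2,1) = 3001/750
Step 4: cell (2,1) = 1376287/360000
Full grid after step 4:
  306851/64800 151937/36000 61969/16200
  990767/216000 83409/20000 378071/108000
  973387/216000 1376287/360000 363881/108000
  549017/129600 3297143/864000 416567/129600

Answer: 1376287/360000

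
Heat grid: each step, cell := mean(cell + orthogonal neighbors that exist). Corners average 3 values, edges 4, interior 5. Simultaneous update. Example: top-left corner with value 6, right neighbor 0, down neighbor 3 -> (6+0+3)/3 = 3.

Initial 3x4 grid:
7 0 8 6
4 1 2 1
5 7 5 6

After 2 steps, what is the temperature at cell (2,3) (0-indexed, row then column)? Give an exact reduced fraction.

Answer: 17/4

Derivation:
Step 1: cell (2,3) = 4
Step 2: cell (2,3) = 17/4
Full grid after step 2:
  143/36 217/60 41/10 17/4
  321/80 379/100 379/100 323/80
  169/36 529/120 169/40 17/4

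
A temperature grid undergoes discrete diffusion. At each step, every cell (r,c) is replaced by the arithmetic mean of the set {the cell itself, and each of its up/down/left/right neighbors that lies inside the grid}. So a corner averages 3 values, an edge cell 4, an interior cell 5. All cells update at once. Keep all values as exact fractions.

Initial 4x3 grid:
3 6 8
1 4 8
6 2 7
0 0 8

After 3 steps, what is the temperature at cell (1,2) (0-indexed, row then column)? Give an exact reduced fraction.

Step 1: cell (1,2) = 27/4
Step 2: cell (1,2) = 92/15
Step 3: cell (1,2) = 4091/720
Full grid after step 3:
  557/135 2909/576 12677/2160
  5377/1440 1379/300 4091/720
  1471/480 1613/400 599/120
  677/240 335/96 1603/360

Answer: 4091/720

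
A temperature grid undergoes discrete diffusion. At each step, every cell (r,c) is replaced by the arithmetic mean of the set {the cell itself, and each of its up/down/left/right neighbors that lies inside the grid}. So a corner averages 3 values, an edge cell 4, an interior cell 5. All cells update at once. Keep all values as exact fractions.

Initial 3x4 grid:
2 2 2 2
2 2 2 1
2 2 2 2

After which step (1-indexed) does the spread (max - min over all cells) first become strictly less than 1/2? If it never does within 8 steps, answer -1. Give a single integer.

Step 1: max=2, min=5/3, spread=1/3
  -> spread < 1/2 first at step 1
Step 2: max=2, min=413/240, spread=67/240
Step 3: max=2, min=3883/2160, spread=437/2160
Step 4: max=1991/1000, min=1570469/864000, spread=29951/172800
Step 5: max=6671/3375, min=14336179/7776000, spread=206761/1555200
Step 6: max=10634329/5400000, min=5764604429/3110400000, spread=14430763/124416000
Step 7: max=846347273/432000000, min=348140258311/186624000000, spread=139854109/1492992000
Step 8: max=75908771023/38880000000, min=20972408109749/11197440000000, spread=7114543559/89579520000

Answer: 1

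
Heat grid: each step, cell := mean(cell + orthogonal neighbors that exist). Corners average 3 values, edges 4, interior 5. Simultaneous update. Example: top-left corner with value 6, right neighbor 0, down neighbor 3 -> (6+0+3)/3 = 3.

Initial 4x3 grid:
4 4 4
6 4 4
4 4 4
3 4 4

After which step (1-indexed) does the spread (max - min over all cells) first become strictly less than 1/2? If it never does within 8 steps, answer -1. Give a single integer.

Step 1: max=14/3, min=11/3, spread=1
Step 2: max=1069/240, min=185/48, spread=3/5
Step 3: max=9439/2160, min=565/144, spread=241/540
  -> spread < 1/2 first at step 3
Step 4: max=277789/64800, min=57037/14400, spread=8449/25920
Step 5: max=8272423/1944000, min=10315369/2592000, spread=428717/1555200
Step 6: max=246100201/58320000, min=623019211/155520000, spread=3989759/18662400
Step 7: max=7346360317/1749600000, min=1390352587/345600000, spread=196928221/1119744000
Step 8: max=109700458457/26244000000, min=2261678015291/559872000000, spread=1886362363/13436928000

Answer: 3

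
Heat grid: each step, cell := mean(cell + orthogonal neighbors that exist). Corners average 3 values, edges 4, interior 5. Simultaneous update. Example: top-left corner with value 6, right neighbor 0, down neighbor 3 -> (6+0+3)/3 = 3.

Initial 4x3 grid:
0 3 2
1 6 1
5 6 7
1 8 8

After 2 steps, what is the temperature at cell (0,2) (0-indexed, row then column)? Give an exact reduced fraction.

Step 1: cell (0,2) = 2
Step 2: cell (0,2) = 35/12
Full grid after step 2:
  85/36 569/240 35/12
  659/240 391/100 149/40
  1039/240 243/50 707/120
  41/9 1469/240 227/36

Answer: 35/12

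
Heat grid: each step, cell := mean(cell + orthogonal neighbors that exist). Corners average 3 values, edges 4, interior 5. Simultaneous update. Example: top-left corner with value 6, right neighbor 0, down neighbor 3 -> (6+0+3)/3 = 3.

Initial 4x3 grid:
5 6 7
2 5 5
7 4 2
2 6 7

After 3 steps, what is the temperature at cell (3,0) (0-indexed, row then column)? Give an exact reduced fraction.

Answer: 1117/240

Derivation:
Step 1: cell (3,0) = 5
Step 2: cell (3,0) = 9/2
Step 3: cell (3,0) = 1117/240
Full grid after step 3:
  10349/2160 73639/14400 233/45
  8423/1800 14203/3000 4013/800
  5347/1200 4711/1000 3773/800
  1117/240 7431/1600 24/5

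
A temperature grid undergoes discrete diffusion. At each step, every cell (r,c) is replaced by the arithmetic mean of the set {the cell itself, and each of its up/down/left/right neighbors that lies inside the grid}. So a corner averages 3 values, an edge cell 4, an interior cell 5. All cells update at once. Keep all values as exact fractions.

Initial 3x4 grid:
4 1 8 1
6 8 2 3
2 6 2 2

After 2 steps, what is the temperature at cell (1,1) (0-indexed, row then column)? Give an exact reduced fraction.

Step 1: cell (1,1) = 23/5
Step 2: cell (1,1) = 479/100
Full grid after step 2:
  167/36 991/240 337/80 3
  269/60 479/100 86/25 97/30
  85/18 503/120 433/120 22/9

Answer: 479/100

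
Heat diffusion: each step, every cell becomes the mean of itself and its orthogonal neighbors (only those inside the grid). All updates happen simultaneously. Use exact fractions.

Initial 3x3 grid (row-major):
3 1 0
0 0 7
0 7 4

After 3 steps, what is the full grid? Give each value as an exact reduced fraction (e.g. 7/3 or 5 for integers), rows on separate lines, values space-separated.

After step 1:
  4/3 1 8/3
  3/4 3 11/4
  7/3 11/4 6
After step 2:
  37/36 2 77/36
  89/48 41/20 173/48
  35/18 169/48 23/6
After step 3:
  703/432 433/240 1115/432
  4951/2880 3127/1200 8371/2880
  527/216 8171/2880 263/72

Answer: 703/432 433/240 1115/432
4951/2880 3127/1200 8371/2880
527/216 8171/2880 263/72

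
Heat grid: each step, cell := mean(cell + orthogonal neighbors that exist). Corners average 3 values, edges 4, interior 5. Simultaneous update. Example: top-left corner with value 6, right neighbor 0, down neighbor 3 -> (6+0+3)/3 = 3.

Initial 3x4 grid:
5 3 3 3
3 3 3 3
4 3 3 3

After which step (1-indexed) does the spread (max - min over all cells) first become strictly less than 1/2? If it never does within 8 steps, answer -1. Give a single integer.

Step 1: max=15/4, min=3, spread=3/4
Step 2: max=131/36, min=3, spread=23/36
Step 3: max=1493/432, min=3, spread=197/432
  -> spread < 1/2 first at step 3
Step 4: max=88561/25920, min=871/288, spread=10171/25920
Step 5: max=5221547/1555200, min=4579/1500, spread=2370199/7776000
Step 6: max=310696633/93312000, min=3982369/1296000, spread=4793213/18662400
Step 7: max=18484067267/5598720000, min=120336743/38880000, spread=46223051/223948800
Step 8: max=1102836948553/335923200000, min=1209524027/388800000, spread=2312327569/13436928000

Answer: 3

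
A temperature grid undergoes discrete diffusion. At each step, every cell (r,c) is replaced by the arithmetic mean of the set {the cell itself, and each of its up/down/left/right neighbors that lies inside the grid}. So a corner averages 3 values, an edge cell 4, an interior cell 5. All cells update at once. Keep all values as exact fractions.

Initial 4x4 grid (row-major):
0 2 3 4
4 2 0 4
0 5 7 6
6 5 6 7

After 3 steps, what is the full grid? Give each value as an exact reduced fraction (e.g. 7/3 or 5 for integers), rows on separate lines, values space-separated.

Answer: 509/240 689/300 2537/900 3581/1080
5977/2400 5817/2000 419/120 14093/3600
25267/7200 1459/375 27659/6000 18229/3600
553/135 34057/7200 38753/7200 12293/2160

Derivation:
After step 1:
  2 7/4 9/4 11/3
  3/2 13/5 16/5 7/2
  15/4 19/5 24/5 6
  11/3 11/2 25/4 19/3
After step 2:
  7/4 43/20 163/60 113/36
  197/80 257/100 327/100 491/120
  763/240 409/100 481/100 619/120
  155/36 1153/240 1373/240 223/36
After step 3:
  509/240 689/300 2537/900 3581/1080
  5977/2400 5817/2000 419/120 14093/3600
  25267/7200 1459/375 27659/6000 18229/3600
  553/135 34057/7200 38753/7200 12293/2160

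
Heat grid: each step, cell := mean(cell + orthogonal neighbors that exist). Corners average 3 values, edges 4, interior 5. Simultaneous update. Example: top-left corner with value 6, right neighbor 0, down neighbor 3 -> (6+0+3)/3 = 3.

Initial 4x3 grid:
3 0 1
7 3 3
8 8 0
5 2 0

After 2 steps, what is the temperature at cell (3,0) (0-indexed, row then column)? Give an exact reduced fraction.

Step 1: cell (3,0) = 5
Step 2: cell (3,0) = 21/4
Full grid after step 2:
  31/9 637/240 29/18
  1187/240 343/100 301/120
  429/80 219/50 281/120
  21/4 817/240 43/18

Answer: 21/4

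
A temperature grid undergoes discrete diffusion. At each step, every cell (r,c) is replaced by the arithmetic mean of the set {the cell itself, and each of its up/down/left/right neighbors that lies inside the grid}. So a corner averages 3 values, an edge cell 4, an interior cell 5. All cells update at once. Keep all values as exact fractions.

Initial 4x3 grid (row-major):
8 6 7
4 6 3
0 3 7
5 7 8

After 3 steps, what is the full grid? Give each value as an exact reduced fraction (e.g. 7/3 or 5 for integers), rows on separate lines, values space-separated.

After step 1:
  6 27/4 16/3
  9/2 22/5 23/4
  3 23/5 21/4
  4 23/4 22/3
After step 2:
  23/4 1349/240 107/18
  179/40 26/5 311/60
  161/40 23/5 86/15
  17/4 1301/240 55/9
After step 3:
  3803/720 16211/2880 12059/2160
  389/80 6019/1200 3971/720
  347/80 1199/240 3893/720
  3287/720 2935/576 12431/2160

Answer: 3803/720 16211/2880 12059/2160
389/80 6019/1200 3971/720
347/80 1199/240 3893/720
3287/720 2935/576 12431/2160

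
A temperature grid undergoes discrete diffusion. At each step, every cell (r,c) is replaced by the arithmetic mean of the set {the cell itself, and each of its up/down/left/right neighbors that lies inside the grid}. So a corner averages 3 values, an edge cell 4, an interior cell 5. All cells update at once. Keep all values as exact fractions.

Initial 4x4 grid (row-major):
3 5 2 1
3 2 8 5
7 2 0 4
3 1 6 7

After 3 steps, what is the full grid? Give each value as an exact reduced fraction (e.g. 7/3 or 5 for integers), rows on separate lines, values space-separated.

Answer: 787/216 1543/450 3293/900 3827/1080
12569/3600 10907/3000 2119/600 14297/3600
12677/3600 251/75 1459/375 14429/3600
1801/540 12677/3600 13529/3600 467/108

Derivation:
After step 1:
  11/3 3 4 8/3
  15/4 4 17/5 9/2
  15/4 12/5 4 4
  11/3 3 7/2 17/3
After step 2:
  125/36 11/3 49/15 67/18
  91/24 331/100 199/50 437/120
  407/120 343/100 173/50 109/24
  125/36 377/120 97/24 79/18
After step 3:
  787/216 1543/450 3293/900 3827/1080
  12569/3600 10907/3000 2119/600 14297/3600
  12677/3600 251/75 1459/375 14429/3600
  1801/540 12677/3600 13529/3600 467/108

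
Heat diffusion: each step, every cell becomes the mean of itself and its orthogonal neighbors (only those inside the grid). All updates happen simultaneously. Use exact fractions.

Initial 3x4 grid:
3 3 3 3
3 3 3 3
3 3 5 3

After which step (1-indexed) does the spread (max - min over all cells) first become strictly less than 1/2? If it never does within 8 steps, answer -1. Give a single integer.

Step 1: max=11/3, min=3, spread=2/3
Step 2: max=211/60, min=3, spread=31/60
Step 3: max=1831/540, min=3, spread=211/540
  -> spread < 1/2 first at step 3
Step 4: max=178897/54000, min=2747/900, spread=14077/54000
Step 5: max=1598407/486000, min=165683/54000, spread=5363/24300
Step 6: max=47480809/14580000, min=92869/30000, spread=93859/583200
Step 7: max=2834674481/874800000, min=151136467/48600000, spread=4568723/34992000
Step 8: max=169244435629/52488000000, min=4555618889/1458000000, spread=8387449/83980800

Answer: 3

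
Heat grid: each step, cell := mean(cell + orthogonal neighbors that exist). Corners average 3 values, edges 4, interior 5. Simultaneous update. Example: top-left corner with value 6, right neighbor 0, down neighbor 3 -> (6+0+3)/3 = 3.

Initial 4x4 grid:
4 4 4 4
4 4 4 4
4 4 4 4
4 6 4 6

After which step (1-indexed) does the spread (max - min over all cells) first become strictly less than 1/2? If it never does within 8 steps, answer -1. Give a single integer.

Answer: 4

Derivation:
Step 1: max=5, min=4, spread=1
Step 2: max=85/18, min=4, spread=13/18
Step 3: max=16457/3600, min=4, spread=2057/3600
Step 4: max=9092/2025, min=2009/500, spread=19111/40500
  -> spread < 1/2 first at step 4
Step 5: max=14345669/3240000, min=13658/3375, spread=1233989/3240000
Step 6: max=32012321/7290000, min=4393981/1080000, spread=9411797/29160000
Step 7: max=190577131/43740000, min=795499/194400, spread=362183/1366875
Step 8: max=28443563093/6561000000, min=19977029863/4860000000, spread=29491455559/131220000000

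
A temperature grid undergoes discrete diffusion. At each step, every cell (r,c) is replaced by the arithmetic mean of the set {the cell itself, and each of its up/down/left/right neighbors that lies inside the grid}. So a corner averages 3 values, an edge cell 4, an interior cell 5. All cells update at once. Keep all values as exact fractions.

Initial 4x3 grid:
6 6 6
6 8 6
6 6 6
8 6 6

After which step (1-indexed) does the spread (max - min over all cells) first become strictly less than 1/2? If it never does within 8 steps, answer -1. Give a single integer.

Answer: 2

Derivation:
Step 1: max=20/3, min=6, spread=2/3
Step 2: max=59/9, min=37/6, spread=7/18
  -> spread < 1/2 first at step 2
Step 3: max=7007/1080, min=7493/1200, spread=2633/10800
Step 4: max=347479/54000, min=226261/36000, spread=647/4320
Step 5: max=24942617/3888000, min=8162539/1296000, spread=455/3888
Step 6: max=1491304603/233280000, min=490899101/77760000, spread=186073/2332800
Step 7: max=89341637177/13996800000, min=29475018559/4665600000, spread=1833163/27993600
Step 8: max=5352223033243/839808000000, min=1770606609581/279936000000, spread=80806409/1679616000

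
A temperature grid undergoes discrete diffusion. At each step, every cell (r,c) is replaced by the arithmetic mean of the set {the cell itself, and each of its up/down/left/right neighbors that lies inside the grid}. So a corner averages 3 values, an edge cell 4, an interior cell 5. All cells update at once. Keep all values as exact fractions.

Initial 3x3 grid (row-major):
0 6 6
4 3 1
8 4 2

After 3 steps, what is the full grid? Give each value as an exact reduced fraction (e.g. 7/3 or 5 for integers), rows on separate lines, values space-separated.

Answer: 4093/1080 53027/14400 7751/2160
56627/14400 22349/6000 1561/450
2219/540 54677/14400 7481/2160

Derivation:
After step 1:
  10/3 15/4 13/3
  15/4 18/5 3
  16/3 17/4 7/3
After step 2:
  65/18 901/240 133/36
  961/240 367/100 199/60
  40/9 931/240 115/36
After step 3:
  4093/1080 53027/14400 7751/2160
  56627/14400 22349/6000 1561/450
  2219/540 54677/14400 7481/2160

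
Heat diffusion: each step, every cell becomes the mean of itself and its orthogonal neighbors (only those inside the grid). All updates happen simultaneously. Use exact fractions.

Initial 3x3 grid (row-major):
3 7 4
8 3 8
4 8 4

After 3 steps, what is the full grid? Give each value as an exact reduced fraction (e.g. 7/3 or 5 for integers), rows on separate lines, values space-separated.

Answer: 4021/720 75181/14400 3077/540
38203/7200 35047/6000 8659/1600
12613/2160 78931/14400 6389/1080

Derivation:
After step 1:
  6 17/4 19/3
  9/2 34/5 19/4
  20/3 19/4 20/3
After step 2:
  59/12 1403/240 46/9
  719/120 501/100 491/80
  191/36 1493/240 97/18
After step 3:
  4021/720 75181/14400 3077/540
  38203/7200 35047/6000 8659/1600
  12613/2160 78931/14400 6389/1080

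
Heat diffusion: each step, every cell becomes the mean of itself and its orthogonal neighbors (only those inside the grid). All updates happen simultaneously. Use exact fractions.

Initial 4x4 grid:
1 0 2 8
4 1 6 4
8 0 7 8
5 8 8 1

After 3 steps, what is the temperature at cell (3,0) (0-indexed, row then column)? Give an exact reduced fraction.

Step 1: cell (3,0) = 7
Step 2: cell (3,0) = 11/2
Step 3: cell (3,0) = 323/60
Full grid after step 3:
  5167/2160 971/360 1367/360 973/216
  4661/1440 20617/6000 12707/3000 3661/720
  10651/2400 2333/500 30601/6000 19313/3600
  323/60 12841/2400 39811/7200 12223/2160

Answer: 323/60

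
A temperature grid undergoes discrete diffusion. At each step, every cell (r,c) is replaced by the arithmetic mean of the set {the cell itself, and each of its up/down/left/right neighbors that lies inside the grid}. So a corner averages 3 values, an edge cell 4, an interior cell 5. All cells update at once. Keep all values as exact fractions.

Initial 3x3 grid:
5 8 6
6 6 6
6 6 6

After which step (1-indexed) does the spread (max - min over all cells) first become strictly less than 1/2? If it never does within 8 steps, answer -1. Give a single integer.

Answer: 2

Derivation:
Step 1: max=20/3, min=23/4, spread=11/12
Step 2: max=513/80, min=71/12, spread=119/240
  -> spread < 1/2 first at step 2
Step 3: max=13669/2160, min=7229/1200, spread=821/2700
Step 4: max=1797577/288000, min=261031/43200, spread=172111/864000
Step 5: max=48427621/7776000, min=15783457/2592000, spread=4309/31104
Step 6: max=2891543987/466560000, min=316241693/51840000, spread=36295/373248
Step 7: max=173199023989/27993600000, min=57095980913/9331200000, spread=305773/4478976
Step 8: max=10371444987683/1679616000000, min=3430315506311/559872000000, spread=2575951/53747712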